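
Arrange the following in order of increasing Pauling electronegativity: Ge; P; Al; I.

Al is in period 3, group 13; P is in period 3, group 15; Ge is in period 4, group 14; I is in period 5, group 17.
Atoms toward the upper right of the periodic table pull bonding electrons most strongly.
Here both period and group differ, so the two effects have to be weighed against each other.
Ge > Al: period and group pull opposite ways; the across-period shift dominates (2.01 vs 1.61).
P > Ge: relative to Ge, both the across-period and down-group shifts push P's electronegativity up.
I > P: the two effects oppose for this pair; the across-period effect wins (2.66 vs 2.19).
Tabulated electronegativity (Pauling): Al 1.61, P 2.19, Ge 2.01, I 2.66.
So from lowest to highest: Al < Ge < P < I.

Al, Ge, P, I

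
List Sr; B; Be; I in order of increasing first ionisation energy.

Sr < B < Be < I

Be is in period 2, group 2; B is in period 2, group 13; Sr is in period 5, group 2; I is in period 5, group 17.
Across a period the outer electron is held more tightly (higher IE₁); down a group it sits in a higher shell, more shielded, and comes off more easily.
Neither a single period nor a single group — weigh both effects.
B > Sr: both effects reinforce here, so B is clearly the higher of the two.
Be > B: this pair runs against the simple trend — see the exception note.
I > Be: period and group pull opposite ways; the across-period shift dominates (1008 vs 900 kJ/mol).
Note the exception: Be has a higher first ionization energy than B, contrary to the simple trend — removing B's lone 2p electron is easier than breaking Be's filled 2s².
For reference (kJ/mol): Be 900, B 801, Sr 550, I 1008.
So from lowest to highest: Sr < B < Be < I.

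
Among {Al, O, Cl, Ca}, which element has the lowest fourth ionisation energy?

Cl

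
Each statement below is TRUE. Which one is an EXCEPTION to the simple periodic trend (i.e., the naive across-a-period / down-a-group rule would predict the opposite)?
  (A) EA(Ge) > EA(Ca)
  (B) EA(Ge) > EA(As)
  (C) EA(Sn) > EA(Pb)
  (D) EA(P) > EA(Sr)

(B)

The general trend: electron affinity increases across a period and decreases down a group.
(A) Ge (period 4, group 14) vs Ca (period 4, group 2): the stated order agrees with the simple trend.
(B) Ge (period 4, group 14) vs As (period 4, group 15): the stated order contradicts the simple trend.
(C) Sn (period 5, group 14) vs Pb (period 6, group 14): the stated order agrees with the simple trend.
(D) P (period 3, group 15) vs Sr (period 5, group 2): the stated order agrees with the simple trend.
The exception is (B): adding an electron to As's half-filled 4p³ is unfavourable, so Ge (4p²) has the more exothermic EA.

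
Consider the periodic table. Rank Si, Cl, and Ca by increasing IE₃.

Si < Cl < Ca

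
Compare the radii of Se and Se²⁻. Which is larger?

Forming Se²⁻ adds 2 electrons to Se. More electron–electron repulsion in the same shell, with unchanged nuclear charge, lets the cloud expand.
An anion is larger than its parent atom: Se²⁻ > Se.

Se²⁻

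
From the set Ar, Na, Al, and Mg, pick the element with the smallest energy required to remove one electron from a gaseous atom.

Na is in period 3, group 1; Mg is in period 3, group 2; Al is in period 3, group 13; Ar is in period 3, group 18.
Removing the outermost electron gets harder across a period and easier down a group.
All lie in period 3; the across-period trend (first ionization energy increases left to right) applies, with the exception below.
Note the exception: Mg has a higher first ionization energy than Al, contrary to the simple trend — Al's single 3p electron is easier to remove than one from Mg's filled 3s².
Tabulated first ionization energy (kJ/mol): Na 496, Mg 738, Al 578, Ar 1521.
The smallest energy required to remove one electron from a gaseous atom among these belongs to Na.

Na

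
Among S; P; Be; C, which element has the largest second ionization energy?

IE_2 is the cost of taking one more electron from the +1 cation: S⁺ still has 5 valence electrons; P⁺ still has 4 valence electrons; Be⁺ still has 1 valence electron; C⁺ still has 3 valence electrons.
All are still removing valence electrons, so compare the +1 ions as you would atoms: IE_2 generally rises across a period (higher Z_eff) and falls down a group (larger shell), subject to the usual subshell exceptions.
Valence configurations: S⁺ [Ne]3s²3p³, P⁺ [Ne]3s²3p², Be⁺ [He]2s¹, C⁺ [He]2s²2p¹.
The numbers (kJ/mol): S 2252, P 1907, Be 1757, C 2353.
Putting it together, IE_2: Be < P < S < C.

C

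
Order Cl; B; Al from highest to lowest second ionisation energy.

The second ionization energy removes an electron from the +1 ion. For each element: Cl⁺ still has 6 valence electrons; B⁺ still has 2 valence electrons; Al⁺ still has 2 valence electrons.
All are still removing valence electrons, so compare the +1 ions as you would atoms: IE_2 generally rises across a period (higher Z_eff) and falls down a group (larger shell), subject to the usual subshell exceptions.
Valence configurations: Cl⁺ [Ne]3s²3p⁴, B⁺ [He]2s², Al⁺ [Ne]3s².
Tabulated IE_2 (kJ/mol): Cl 2298, B 2427, Al 1817.
Overall IE_2 order: Al < Cl < B.

B, Cl, Al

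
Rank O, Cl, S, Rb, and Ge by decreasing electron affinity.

Cl > S > O > Ge > Rb

Atoms with high Z_eff and room in the valence shell (especially the halogens) have the most exothermic electron affinities.
Here both period and group differ, so the two effects have to be weighed against each other.
Ge > Rb: relative to Rb, both the across-period and down-group shifts push Ge's electron affinity up.
O > Ge: both effects reinforce here, so O is clearly the higher of the two.
S > O: this pair runs against the simple trend — see the exception note.
Cl > S: Cl lies to the right of S in period 3, so the across-period effect alone puts Cl higher.
Note the exception: S has a higher electron affinity than O, contrary to the simple trend — the compact 2p subshell of O repels the added electron more than S's larger 3p does.
Tabulated electron affinity (kJ/mol): O 141, S 200, Cl 349, Ge 119, Rb 47.
So from highest to lowest: Cl > S > O > Ge > Rb.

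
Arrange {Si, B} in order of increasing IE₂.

IE_2 is the cost of taking one more electron from the +1 cation: Si⁺ still has 3 valence electrons; B⁺ still has 2 valence electrons.
All are still removing valence electrons, so compare the +1 ions as you would atoms: IE_2 generally rises across a period (higher Z_eff) and falls down a group (larger shell), subject to the usual subshell exceptions.
Valence configurations: Si⁺ [Ne]3s²3p¹, B⁺ [He]2s².
Approximate IE_2 values (kJ/mol): Si 1577, B 2427.
Putting it together, IE_2: Si < B.

Si, B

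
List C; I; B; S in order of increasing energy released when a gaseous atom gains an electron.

B is in period 2, group 13; C is in period 2, group 14; S is in period 3, group 16; I is in period 5, group 17.
Adding an electron releases more energy for atoms nearer the top right (short of the noble gases).
Neither a single period nor a single group — weigh both effects.
C > B: both are in period 2; the period trend gives C the larger value.
S > C: the two effects oppose for this pair; the across-period effect wins (200 vs 122 kJ/mol).
I > S: period and group pull opposite ways; the across-period shift dominates (295 vs 200 kJ/mol).
For reference (kJ/mol): B 27, C 122, S 200, I 295.
So from lowest to highest: B < C < S < I.

B, C, S, I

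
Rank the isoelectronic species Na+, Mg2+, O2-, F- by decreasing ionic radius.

All of these have 10 electrons, so size is governed by nuclear charge alone: the more protons, the stronger the pull on the same electron cloud, and the smaller the ion.
Nuclear charges: Mg2+ (Z=12), Na+ (Z=11), F- (Z=9), O2- (Z=8).
Largest to smallest: O2- > F- > Na+ > Mg2+.

O2- > F- > Na+ > Mg2+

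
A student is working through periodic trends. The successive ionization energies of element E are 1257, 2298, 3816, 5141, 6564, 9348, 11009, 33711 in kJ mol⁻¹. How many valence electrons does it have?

7

Look for the largest jump between consecutive ionization energies: IE8/IE7 ≈ 3.1, far larger than any earlier ratio.
That jump marks the point where a core electron is being removed. So the atom has 7 valence electrons.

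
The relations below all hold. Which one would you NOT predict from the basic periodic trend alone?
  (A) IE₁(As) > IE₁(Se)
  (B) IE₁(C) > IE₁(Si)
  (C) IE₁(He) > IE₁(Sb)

(A)

The general trend: first ionization energy increases across a period and decreases down a group.
(A) As (period 4, group 15) vs Se (period 4, group 16): the stated order contradicts the simple trend.
(B) C (period 2, group 14) vs Si (period 3, group 14): the stated order agrees with the simple trend.
(C) He (period 1, group 18) vs Sb (period 5, group 15): the stated order agrees with the simple trend.
The exception is (A): Se (4p⁴) ionizes more easily than half-filled As (4p³).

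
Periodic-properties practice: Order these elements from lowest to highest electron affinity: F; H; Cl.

H is in period 1, group 1; F is in period 2, group 17; Cl is in period 3, group 17.
Electron affinity generally becomes more exothermic across a period toward the halogens and less exothermic down a group.
These span different periods and groups, so the two trends combine.
F > H: the two effects oppose for this pair; the across-period effect wins (328 vs 73 kJ/mol).
Cl > F: this pair runs against the simple trend — see the exception note.
Note the exception: Cl has a higher electron affinity than F, contrary to the simple trend — F's small 2p subshell makes the incoming electron feel strong e⁻–e⁻ repulsion, so Cl actually releases more energy on gaining an electron.
For reference (kJ/mol): H 73, F 328, Cl 349.
So from lowest to highest: H < F < Cl.

H, F, Cl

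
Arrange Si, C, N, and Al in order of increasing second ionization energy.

The second ionization energy removes an electron from the +1 ion. For each element: Si⁺ still has 3 valence electrons; C⁺ still has 3 valence electrons; N⁺ still has 4 valence electrons; Al⁺ still has 2 valence electrons.
All are still removing valence electrons, so compare the +1 ions as you would atoms: IE_2 generally rises across a period (higher Z_eff) and falls down a group (larger shell), subject to the usual subshell exceptions.
Valence configurations: Si⁺ [Ne]3s²3p¹, C⁺ [He]2s²2p¹, N⁺ [He]2s²2p², Al⁺ [Ne]3s².
Si⁺ loses a lone 3p electron whereas Al⁺ must break into a filled 3s² pair, so IE_2(Al) > IE_2(Si) even though Si has the higher nuclear charge.
Tabulated IE_2 (kJ/mol): Si 1577, C 2353, N 2856, Al 1817.
Overall IE_2 order: Si < Al < C < N.

Si, Al, C, N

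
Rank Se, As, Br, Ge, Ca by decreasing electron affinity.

Br > Se > Ge > As > Ca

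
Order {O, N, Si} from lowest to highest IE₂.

After 1 electron has been removed, what remains? O⁺ still has 5 valence electrons; N⁺ still has 4 valence electrons; Si⁺ still has 3 valence electrons.
All are still removing valence electrons, so compare the +1 ions as you would atoms: IE_2 generally rises across a period (higher Z_eff) and falls down a group (larger shell), subject to the usual subshell exceptions.
Valence configurations: O⁺ [He]2s²2p³, N⁺ [He]2s²2p², Si⁺ [Ne]3s²3p¹.
Tabulated IE_2 (kJ/mol): O 3388, N 2856, Si 1577.
Hence IE_2: Si < N < O.

Si < N < O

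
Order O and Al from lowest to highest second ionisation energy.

Al, O

After 1 electron has been removed, what remains? O⁺ still has 5 valence electrons; Al⁺ still has 2 valence electrons.
All are still removing valence electrons, so compare the +1 ions as you would atoms: IE_2 generally rises across a period (higher Z_eff) and falls down a group (larger shell), subject to the usual subshell exceptions.
Valence configurations: O⁺ [He]2s²2p³, Al⁺ [Ne]3s².
Approximate IE_2 values (kJ/mol): O 3388, Al 1817.
Overall IE_2 order: Al < O.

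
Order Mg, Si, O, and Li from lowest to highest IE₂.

Mg < Si < O < Li

The second ionization energy removes an electron from the +1 ion. For each element: Mg⁺ still has 1 valence electron; Si⁺ still has 3 valence electrons; O⁺ still has 5 valence electrons; Li⁺ is the bare [He] core.
Pulling an electron out of a noble-gas core costs far more than removing a remaining valence electron, so Li sits at the high end of IE_2.
Valence configurations: Mg⁺ [Ne]3s¹, Si⁺ [Ne]3s²3p¹, O⁺ [He]2s²2p³.
Approximate IE_2 values (kJ/mol): Mg 1451, Si 1577, O 3388, Li 7298.
Putting it together, IE_2: Mg < Si < O < Li.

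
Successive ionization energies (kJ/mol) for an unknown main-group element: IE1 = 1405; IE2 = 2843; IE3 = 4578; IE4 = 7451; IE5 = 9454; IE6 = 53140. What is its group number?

Look for the largest jump between consecutive ionization energies: IE6/IE5 ≈ 5.6, far larger than any earlier ratio.
That jump marks the point where a core electron is being removed. So the atom has 5 valence electrons.
A main-group element with 5 valence electrons is in group 15.

Group 15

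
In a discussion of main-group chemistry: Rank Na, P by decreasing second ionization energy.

Na > P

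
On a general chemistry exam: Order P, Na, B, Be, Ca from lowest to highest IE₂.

Ca, Be, P, B, Na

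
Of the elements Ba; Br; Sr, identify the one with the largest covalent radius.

Ba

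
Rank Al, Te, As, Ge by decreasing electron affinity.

Te, Ge, As, Al

EA tends to increase across a period and decrease down a group, though the pattern is less regular than for IE or radius.
These span different periods and groups, so the two trends combine.
As > Al: the two effects oppose for this pair; the across-period effect wins (78 vs 42 kJ/mol).
Ge > As: this pair runs against the simple trend — see the exception note.
Te > Ge: period and group pull opposite ways; the across-period shift dominates (190 vs 119 kJ/mol).
Note the exception: Ge has a higher electron affinity than As, contrary to the simple trend — adding an electron to As's half-filled 4p³ is unfavourable, so Ge (4p²) has the more exothermic EA.
Tabulated electron affinity (kJ/mol): Al 42, Ge 119, As 78, Te 190.
So from highest to lowest: Te > Ge > As > Al.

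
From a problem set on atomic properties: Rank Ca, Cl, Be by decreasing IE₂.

Cl > Be > Ca

The second ionization energy removes an electron from the +1 ion. For each element: Ca⁺ still has 1 valence electron; Cl⁺ still has 6 valence electrons; Be⁺ still has 1 valence electron.
All are still removing valence electrons, so compare the +1 ions as you would atoms: IE_2 generally rises across a period (higher Z_eff) and falls down a group (larger shell), subject to the usual subshell exceptions.
Valence configurations: Ca⁺ [Ar]4s¹, Cl⁺ [Ne]3s²3p⁴, Be⁺ [He]2s¹.
Tabulated IE_2 (kJ/mol): Ca 1145, Cl 2298, Be 1757.
So the second ionization energies run Ca < Be < Cl.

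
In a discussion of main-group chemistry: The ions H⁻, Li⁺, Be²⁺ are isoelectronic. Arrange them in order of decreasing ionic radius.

H⁻ > Li⁺ > Be²⁺

All of these have 2 electrons, so size is governed by nuclear charge alone: the more protons, the stronger the pull on the same electron cloud, and the smaller the ion.
Nuclear charges: Be²⁺ (Z=4), Li⁺ (Z=3), H⁻ (Z=1).
Largest to smallest: H⁻ > Li⁺ > Be²⁺.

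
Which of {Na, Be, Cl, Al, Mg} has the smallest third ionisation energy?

Al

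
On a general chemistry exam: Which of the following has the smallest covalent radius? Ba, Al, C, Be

Be is in period 2, group 2; C is in period 2, group 14; Al is in period 3, group 13; Ba is in period 6, group 2.
Radius decreases left→right (rising Z_eff, same n) and increases top→bottom (higher n).
These span different periods and groups, so the two trends combine.
Be > C: Be lies to the left of C in period 2, so the across-period effect alone puts Be larger.
Al > Be: the two effects oppose for this pair; the down-group effect wins (126 vs 102 pm).
Ba > Al: relative to Al, both the across-period and down-group shifts push Ba's atomic radius up.
For reference (pm): Be 102, C 75, Al 126, Ba 196.
The smallest covalent radius among these belongs to C.

C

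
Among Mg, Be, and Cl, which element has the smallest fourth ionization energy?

Consider each +3 ion: Mg³⁺ is already 1 electron into the core; Be³⁺ is already 1 electron into the core; Cl³⁺ still has 4 valence electrons.
Core electrons are held far more tightly than valence electrons, so Mg and Be top the IE_4 order.
The numbers (kJ/mol): Mg 10543, Be 21007, Cl 5159.
Overall IE_4 order: Cl < Mg < Be.

Cl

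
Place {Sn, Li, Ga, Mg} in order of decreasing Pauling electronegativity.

Sn > Ga > Mg > Li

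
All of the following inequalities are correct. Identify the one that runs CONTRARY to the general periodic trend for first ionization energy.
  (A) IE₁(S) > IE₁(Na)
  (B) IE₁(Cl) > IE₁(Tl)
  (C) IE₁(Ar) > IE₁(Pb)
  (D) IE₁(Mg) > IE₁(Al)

(D)

The general trend: first ionization energy increases across a period and decreases down a group.
(A) S (period 3, group 16) vs Na (period 3, group 1): the stated order agrees with the simple trend.
(B) Cl (period 3, group 17) vs Tl (period 6, group 13): the stated order agrees with the simple trend.
(C) Ar (period 3, group 18) vs Pb (period 6, group 14): the stated order agrees with the simple trend.
(D) Mg (period 3, group 2) vs Al (period 3, group 13): the stated order contradicts the simple trend.
The exception is (D): Al's single 3p electron is easier to remove than one from Mg's filled 3s².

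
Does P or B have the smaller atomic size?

B

B is in period 2, group 13; P is in period 3, group 15.
Moving right in a period, electrons are added to the same shell under a stronger nuclear pull, so atoms get smaller; moving down, a new shell is opened and atoms get larger.
Neither a single period nor a single group — weigh both effects.
P > B: the two effects oppose for this pair; the down-group effect wins (111 vs 85 pm).
Approximate values (pm): B 85, P 111.
So B has the smaller atomic size (B < P).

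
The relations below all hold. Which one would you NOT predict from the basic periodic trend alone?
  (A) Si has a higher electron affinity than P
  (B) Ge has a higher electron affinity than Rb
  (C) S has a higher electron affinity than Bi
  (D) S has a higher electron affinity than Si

(A)

The general trend: electron affinity increases across a period and decreases down a group.
(A) Si (period 3, group 14) vs P (period 3, group 15): the stated order contradicts the simple trend.
(B) Ge (period 4, group 14) vs Rb (period 5, group 1): the stated order agrees with the simple trend.
(C) S (period 3, group 16) vs Bi (period 6, group 15): the stated order agrees with the simple trend.
(D) S (period 3, group 16) vs Si (period 3, group 14): the stated order agrees with the simple trend.
The exception is (A): adding an electron to P's half-filled 3p³ is unfavourable, so Si (3p²) has the more exothermic EA.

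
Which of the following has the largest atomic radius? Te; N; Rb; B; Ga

Rb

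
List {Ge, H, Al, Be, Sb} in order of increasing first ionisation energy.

Al < Ge < Sb < Be < H

H is in period 1, group 1; Be is in period 2, group 2; Al is in period 3, group 13; Ge is in period 4, group 14; Sb is in period 5, group 15.
IE₁ increases left→right with effective nuclear charge and decreases top→bottom as the valence shell moves farther out.
These sit on a diagonal, where the across-period and down-group effects partly cancel.
Ge > Al: the two effects oppose for this pair; the across-period effect wins (762 vs 578 kJ/mol).
Sb > Ge: period and group pull opposite ways; the across-period shift dominates (831 vs 762 kJ/mol).
Be > Sb: period and group pull opposite ways; the down-group shift dominates (900 vs 831 kJ/mol).
H > Be: the two effects oppose for this pair; the down-group effect wins (1312 vs 900 kJ/mol).
Approximate values (kJ/mol): H 1312, Be 900, Al 578, Ge 762, Sb 831.
So from lowest to highest: Al < Ge < Sb < Be < H.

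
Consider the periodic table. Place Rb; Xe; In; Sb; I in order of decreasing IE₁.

Xe, I, Sb, In, Rb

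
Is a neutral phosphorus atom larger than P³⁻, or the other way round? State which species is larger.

Forming P³⁻ adds 3 electrons to P. More electron–electron repulsion in the same shell, with unchanged nuclear charge, lets the cloud expand.
An anion is larger than its parent atom: P³⁻ > P.

P³⁻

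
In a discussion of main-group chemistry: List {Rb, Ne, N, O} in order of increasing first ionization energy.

IE₁ increases left→right with effective nuclear charge and decreases top→bottom as the valence shell moves farther out.
These span different periods and groups, so the two trends combine.
O > Rb: both effects reinforce here, so O is clearly the higher of the two.
N > O: this pair runs against the simple trend — see the exception note.
Ne > N: both are in period 2; the period trend gives Ne the larger value.
Note the exception: N has a higher first ionization energy than O, contrary to the simple trend — pairing an electron in O's 2p⁴ costs repulsion energy, so O ionizes more easily than half-filled N (2p³).
For reference (kJ/mol): N 1402, O 1314, Ne 2081, Rb 403.
So from lowest to highest: Rb < O < N < Ne.

Rb < O < N < Ne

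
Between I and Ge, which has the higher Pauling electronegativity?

I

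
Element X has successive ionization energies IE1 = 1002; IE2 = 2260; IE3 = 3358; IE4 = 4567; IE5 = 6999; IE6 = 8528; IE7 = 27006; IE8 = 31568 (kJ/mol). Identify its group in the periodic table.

Look for the largest jump between consecutive ionization energies: IE7/IE6 ≈ 3.2, far larger than any earlier ratio.
That jump marks the point where a core electron is being removed. So the atom has 6 valence electrons.
A main-group element with 6 valence electrons is in group 16.

Group 16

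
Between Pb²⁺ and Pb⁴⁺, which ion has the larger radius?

Pb²⁺

Both ions have Z = 82 protons, but Pb⁴⁺ has lost more electrons, so its remaining electrons feel a larger effective nuclear charge per electron and are pulled in more tightly.
Higher positive charge → smaller ion, so Pb²⁺ > Pb⁴⁺.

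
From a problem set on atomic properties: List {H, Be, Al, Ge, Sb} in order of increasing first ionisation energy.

H is in period 1, group 1; Be is in period 2, group 2; Al is in period 3, group 13; Ge is in period 4, group 14; Sb is in period 5, group 15.
Across a period the outer electron is held more tightly (higher IE₁); down a group it sits in a higher shell, more shielded, and comes off more easily.
These sit on a diagonal, where the across-period and down-group effects partly cancel.
Ge > Al: period and group pull opposite ways; the across-period shift dominates (762 vs 578 kJ/mol).
Sb > Ge: the two effects oppose for this pair; the across-period effect wins (831 vs 762 kJ/mol).
Be > Sb: period and group pull opposite ways; the down-group shift dominates (900 vs 831 kJ/mol).
H > Be: period and group pull opposite ways; the down-group shift dominates (1312 vs 900 kJ/mol).
Tabulated first ionization energy (kJ/mol): H 1312, Be 900, Al 578, Ge 762, Sb 831.
So from lowest to highest: Al < Ge < Sb < Be < H.

Al < Ge < Sb < Be < H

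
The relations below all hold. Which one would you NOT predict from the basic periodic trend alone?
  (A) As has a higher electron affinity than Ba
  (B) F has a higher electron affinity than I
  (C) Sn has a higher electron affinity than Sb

The general trend: electron affinity increases across a period and decreases down a group.
(A) As (period 4, group 15) vs Ba (period 6, group 2): the stated order agrees with the simple trend.
(B) F (period 2, group 17) vs I (period 5, group 17): the stated order agrees with the simple trend.
(C) Sn (period 5, group 14) vs Sb (period 5, group 15): the stated order contradicts the simple trend.
The exception is (C): adding an electron to Sb's half-filled 5p³ is unfavourable, so Sn has the more exothermic EA.

(C)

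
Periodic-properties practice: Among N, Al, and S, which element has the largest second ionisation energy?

Consider each +1 ion: N⁺ still has 4 valence electrons; Al⁺ still has 2 valence electrons; S⁺ still has 5 valence electrons.
All are still removing valence electrons, so compare the +1 ions as you would atoms: IE_2 generally rises across a period (higher Z_eff) and falls down a group (larger shell), subject to the usual subshell exceptions.
Valence configurations: N⁺ [He]2s²2p², Al⁺ [Ne]3s², S⁺ [Ne]3s²3p³.
Tabulated IE_2 (kJ/mol): N 2856, Al 1817, S 2252.
Hence IE_2: Al < S < N.

N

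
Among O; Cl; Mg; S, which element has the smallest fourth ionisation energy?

IE_4 is the cost of taking one more electron from the +3 cation: O³⁺ still has 3 valence electrons; Cl³⁺ still has 4 valence electrons; Mg³⁺ is already 1 electron into the core; S³⁺ still has 3 valence electrons.
Breaking into a closed-shell core is much more expensive than removing a leftover valence electron — Mg has the largest IE_4 here.
Valence configurations: O³⁺ [He]2s²2p¹, Cl³⁺ [Ne]3s²3p², S³⁺ [Ne]3s²3p¹.
Tabulated IE_4 (kJ/mol): O 7469, Cl 5159, Mg 10543, S 4556.
Hence IE_4: S < Cl < O < Mg.

S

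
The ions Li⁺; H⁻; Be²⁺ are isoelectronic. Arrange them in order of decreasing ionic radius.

All of these have 2 electrons, so size is governed by nuclear charge alone: the more protons, the stronger the pull on the same electron cloud, and the smaller the ion.
Nuclear charges: Be²⁺ (Z=4), Li⁺ (Z=3), H⁻ (Z=1).
Largest to smallest: H⁻ > Li⁺ > Be²⁺.

H⁻ > Li⁺ > Be²⁺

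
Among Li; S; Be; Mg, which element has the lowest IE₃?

S

IE_3 is the cost of taking one more electron from the +2 cation: Li²⁺ is already 1 electron into the core; S²⁺ still has 4 valence electrons; Be²⁺ is the bare [He] core; Mg²⁺ is the bare [Ne] core.
Pulling an electron out of a noble-gas core costs far more than removing a remaining valence electron, so Mg, Li and Be sit at the high end of IE_3.
Tabulated IE_3 (kJ/mol): Li 11815, S 3357, Be 14849, Mg 7733.
So the third ionization energies run S < Mg < Li < Be.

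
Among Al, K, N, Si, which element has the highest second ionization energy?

K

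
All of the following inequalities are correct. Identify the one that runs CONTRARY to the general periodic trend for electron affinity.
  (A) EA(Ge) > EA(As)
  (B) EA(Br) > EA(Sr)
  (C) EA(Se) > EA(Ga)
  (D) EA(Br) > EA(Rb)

(A)

The general trend: electron affinity increases across a period and decreases down a group.
(A) Ge (period 4, group 14) vs As (period 4, group 15): the stated order contradicts the simple trend.
(B) Br (period 4, group 17) vs Sr (period 5, group 2): the stated order agrees with the simple trend.
(C) Se (period 4, group 16) vs Ga (period 4, group 13): the stated order agrees with the simple trend.
(D) Br (period 4, group 17) vs Rb (period 5, group 1): the stated order agrees with the simple trend.
The exception is (A): adding an electron to As's half-filled 4p³ is unfavourable, so Ge (4p²) has the more exothermic EA.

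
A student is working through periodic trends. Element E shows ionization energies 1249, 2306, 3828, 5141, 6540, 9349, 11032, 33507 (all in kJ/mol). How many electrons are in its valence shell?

Look for the largest jump between consecutive ionization energies: IE8/IE7 ≈ 3.0, far larger than any earlier ratio.
That jump marks the point where a core electron is being removed. So the atom has 7 valence electrons.

7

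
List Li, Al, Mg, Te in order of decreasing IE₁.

Te, Mg, Al, Li

Across a period the outer electron is held more tightly (higher IE₁); down a group it sits in a higher shell, more shielded, and comes off more easily.
Here both period and group differ, so the two effects have to be weighed against each other.
Al > Li: period and group pull opposite ways; the across-period shift dominates (578 vs 520 kJ/mol).
Mg > Al: this pair runs against the simple trend — see the exception note.
Te > Mg: period and group pull opposite ways; the across-period shift dominates (869 vs 738 kJ/mol).
Note the exception: Mg has a higher first ionization energy than Al, contrary to the simple trend — Al's single 3p electron is easier to remove than one from Mg's filled 3s².
Approximate values (kJ/mol): Li 520, Mg 738, Al 578, Te 869.
So from highest to lowest: Te > Mg > Al > Li.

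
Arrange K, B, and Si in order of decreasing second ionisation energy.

K, B, Si

After 1 electron has been removed, what remains? K⁺ is the bare [Ar] core; B⁺ still has 2 valence electrons; Si⁺ still has 3 valence electrons.
Core electrons are held far more tightly than valence electrons, so K tops the IE_2 order.
Valence configurations: B⁺ [He]2s², Si⁺ [Ne]3s²3p¹.
The numbers (kJ/mol): K 3052, B 2427, Si 1577.
So the second ionization energies run Si < B < K.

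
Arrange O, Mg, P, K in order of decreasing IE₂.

After 1 electron has been removed, what remains? O⁺ still has 5 valence electrons; Mg⁺ still has 1 valence electron; P⁺ still has 4 valence electrons; K⁺ is the bare [Ar] core.
Usually core removal costs more than valence removal, but here the competition is close: a tightly held n=2 valence electron can cost more to remove than an n=3 core electron, so the actual values have to decide it.
Valence configurations: O⁺ [He]2s²2p³, Mg⁺ [Ne]3s¹, P⁺ [Ne]3s²3p².
Approximate IE_2 values (kJ/mol): O 3388, Mg 1451, P 1907, K 3052.
Putting it together, IE_2: Mg < P < K < O.

O > K > P > Mg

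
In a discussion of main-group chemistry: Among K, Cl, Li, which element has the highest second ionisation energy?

After 1 electron has been removed, what remains? K⁺ is the bare [Ar] core; Cl⁺ still has 6 valence electrons; Li⁺ is the bare [He] core.
Core electrons are held far more tightly than valence electrons, so K and Li top the IE_2 order.
Tabulated IE_2 (kJ/mol): K 3052, Cl 2298, Li 7298.
Hence IE_2: Cl < K < Li.

Li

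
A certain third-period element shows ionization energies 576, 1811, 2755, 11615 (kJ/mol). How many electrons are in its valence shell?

3

Look for the largest jump between consecutive ionization energies: IE4/IE3 ≈ 4.2, far larger than any earlier ratio.
That jump marks the point where a core electron is being removed. So the atom has 3 valence electrons.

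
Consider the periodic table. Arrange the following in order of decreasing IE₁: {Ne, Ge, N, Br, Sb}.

Ne, N, Br, Sb, Ge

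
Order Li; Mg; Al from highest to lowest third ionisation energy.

After 2 electrons have been removed, what remains? Li²⁺ is already 1 electron into the core; Mg²⁺ is the bare [Ne] core; Al²⁺ still has 1 valence electron.
Core electrons are held far more tightly than valence electrons, so Mg and Li top the IE_3 order.
Tabulated IE_3 (kJ/mol): Li 11815, Mg 7733, Al 2745.
Hence IE_3: Al < Mg < Li.

Li > Mg > Al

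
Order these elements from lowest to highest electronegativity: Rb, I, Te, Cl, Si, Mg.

Rb < Mg < Si < Te < I < Cl

Mg is in period 3, group 2; Si is in period 3, group 14; Cl is in period 3, group 17; Rb is in period 5, group 1; Te is in period 5, group 16; I is in period 5, group 17.
EN rises left→right (higher Z_eff, smaller atoms) and falls top→bottom (larger, more shielded atoms).
These span different periods and groups, so the two trends combine.
Mg > Rb: relative to Rb, both the across-period and down-group shifts push Mg's electronegativity up.
Si > Mg: Si lies to the right of Mg in period 3, so the across-period effect alone puts Si higher.
Te > Si: period and group pull opposite ways; the across-period shift dominates (2.10 vs 1.90).
I > Te: both are in period 5; the period trend gives I the larger value.
Cl > I: they share group 17; the group trend gives Cl the larger value.
Tabulated electronegativity (Pauling): Mg 1.31, Si 1.90, Cl 3.16, Rb 0.82, Te 2.10, I 2.66.
So from lowest to highest: Rb < Mg < Si < Te < I < Cl.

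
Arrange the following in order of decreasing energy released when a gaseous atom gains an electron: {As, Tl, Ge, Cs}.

Ge is in period 4, group 14; As is in period 4, group 15; Cs is in period 6, group 1; Tl is in period 6, group 13.
Adding an electron releases more energy for atoms nearer the top right (short of the noble gases).
Here both period and group differ, so the two effects have to be weighed against each other.
Cs > Tl: this pair runs against the simple trend — see the exception note.
As > Cs: relative to Cs, both the across-period and down-group shifts push As's electron affinity up.
Ge > As: this pair runs against the simple trend — see the exception note.
Note the exception: Cs has a higher electron affinity than Tl, contrary to the simple trend — Tl's ns²np¹ configuration gives only a small electron affinity — the sparsely filled np subshell binds an added electron weakly.
Note the exception: Ge has a higher electron affinity than As, contrary to the simple trend — adding an electron to As's half-filled 4p³ is unfavourable, so Ge (4p²) has the more exothermic EA.
For reference (kJ/mol): Ge 119, As 78, Cs 46, Tl 19.
So from highest to lowest: Ge > As > Cs > Tl.

Ge, As, Cs, Tl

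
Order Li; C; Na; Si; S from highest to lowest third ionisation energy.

Li > Na > C > S > Si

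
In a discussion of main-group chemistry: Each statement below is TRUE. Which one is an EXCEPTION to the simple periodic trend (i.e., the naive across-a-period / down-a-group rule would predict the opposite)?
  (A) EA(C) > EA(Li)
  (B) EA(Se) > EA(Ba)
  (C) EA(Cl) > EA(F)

(C)

The general trend: electron affinity increases across a period and decreases down a group.
(A) C (period 2, group 14) vs Li (period 2, group 1): the stated order agrees with the simple trend.
(B) Se (period 4, group 16) vs Ba (period 6, group 2): the stated order agrees with the simple trend.
(C) Cl (period 3, group 17) vs F (period 2, group 17): the stated order contradicts the simple trend.
The exception is (C): F's small 2p subshell makes the incoming electron feel strong e⁻–e⁻ repulsion, so Cl actually releases more energy on gaining an electron.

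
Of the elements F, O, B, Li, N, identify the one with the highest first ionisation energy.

F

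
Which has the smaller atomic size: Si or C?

C

C is in period 2, group 14; Si is in period 3, group 14.
Moving right in a period, electrons are added to the same shell under a stronger nuclear pull, so atoms get smaller; moving down, a new shell is opened and atoms get larger.
All are in group 14, so atomic radius increases down the group.
So C has the smaller atomic size (C < Si).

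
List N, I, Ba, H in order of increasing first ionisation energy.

Ba < I < H < N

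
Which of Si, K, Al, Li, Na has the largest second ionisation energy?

The second ionization energy removes an electron from the +1 ion. For each element: Si⁺ still has 3 valence electrons; K⁺ is the bare [Ar] core; Al⁺ still has 2 valence electrons; Li⁺ is the bare [He] core; Na⁺ is the bare [Ne] core.
Pulling an electron out of a noble-gas core costs far more than removing a remaining valence electron, so K, Na and Li sit at the high end of IE_2.
Valence configurations: Si⁺ [Ne]3s²3p¹, Al⁺ [Ne]3s².
Si⁺ loses a lone 3p electron whereas Al⁺ must break into a filled 3s² pair, so IE_2(Al) > IE_2(Si) even though Si has the higher nuclear charge.
Approximate IE_2 values (kJ/mol): Si 1577, K 3052, Al 1817, Li 7298, Na 4562.
Putting it together, IE_2: Si < Al < K < Na < Li.

Li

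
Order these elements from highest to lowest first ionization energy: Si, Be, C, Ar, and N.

Ar > N > C > Be > Si

IE₁ increases left→right with effective nuclear charge and decreases top→bottom as the valence shell moves farther out.
Here both period and group differ, so the two effects have to be weighed against each other.
Be > Si: the two effects oppose for this pair; the down-group effect wins (900 vs 786 kJ/mol).
C > Be: C lies to the right of Be in period 2, so the across-period effect alone puts C higher.
N > C: N lies to the right of C in period 2, so the across-period effect alone puts N higher.
Ar > N: the two effects oppose for this pair; the across-period effect wins (1521 vs 1402 kJ/mol).
For reference (kJ/mol): Be 900, C 1086, N 1402, Si 786, Ar 1521.
So from highest to lowest: Ar > N > C > Be > Si.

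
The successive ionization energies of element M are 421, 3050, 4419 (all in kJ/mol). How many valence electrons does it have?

1

Look for the largest jump between consecutive ionization energies: IE2/IE1 ≈ 7.2, far larger than any earlier ratio.
That jump marks the point where a core electron is being removed. So the atom has 1 valence electron.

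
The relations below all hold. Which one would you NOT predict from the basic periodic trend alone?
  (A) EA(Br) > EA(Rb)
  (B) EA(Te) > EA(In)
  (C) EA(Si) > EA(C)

The general trend: electron affinity increases across a period and decreases down a group.
(A) Br (period 4, group 17) vs Rb (period 5, group 1): the stated order agrees with the simple trend.
(B) Te (period 5, group 16) vs In (period 5, group 13): the stated order agrees with the simple trend.
(C) Si (period 3, group 14) vs C (period 2, group 14): the stated order contradicts the simple trend.
The exception is (C): Si's larger, more diffuse 3p orbitals accept an added electron slightly more readily than C's compact 2p.

(C)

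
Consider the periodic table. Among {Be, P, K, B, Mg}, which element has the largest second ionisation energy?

Consider each +1 ion: Be⁺ still has 1 valence electron; P⁺ still has 4 valence electrons; K⁺ is the bare [Ar] core; B⁺ still has 2 valence electrons; Mg⁺ still has 1 valence electron.
Pulling an electron out of a noble-gas core costs far more than removing a remaining valence electron, so K sits at the high end of IE_2.
Valence configurations: Be⁺ [He]2s¹, P⁺ [Ne]3s²3p², B⁺ [He]2s², Mg⁺ [Ne]3s¹.
Tabulated IE_2 (kJ/mol): Be 1757, P 1907, K 3052, B 2427, Mg 1451.
Overall IE_2 order: Mg < Be < P < B < K.

K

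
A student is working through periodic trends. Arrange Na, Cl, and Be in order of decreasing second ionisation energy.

The second ionization energy removes an electron from the +1 ion. For each element: Na⁺ is the bare [Ne] core; Cl⁺ still has 6 valence electrons; Be⁺ still has 1 valence electron.
Core electrons are held far more tightly than valence electrons, so Na tops the IE_2 order.
Valence configurations: Cl⁺ [Ne]3s²3p⁴, Be⁺ [He]2s¹.
Approximate IE_2 values (kJ/mol): Na 4562, Cl 2298, Be 1757.
Putting it together, IE_2: Be < Cl < Na.

Na > Cl > Be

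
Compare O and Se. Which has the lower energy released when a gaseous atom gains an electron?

Adding an electron releases more energy for atoms nearer the top right (short of the noble gases).
All are in group 16; the group trend (electron affinity increases up the group) applies, with the exception below.
Note the exception: Se has a higher electron affinity than O, contrary to the simple trend — O's compact 2p subshell gives strong electron–electron repulsion on the added electron.
Tabulated electron affinity (kJ/mol): O 141, Se 195.
So O has the lower energy released when a gaseous atom gains an electron (O < Se).

O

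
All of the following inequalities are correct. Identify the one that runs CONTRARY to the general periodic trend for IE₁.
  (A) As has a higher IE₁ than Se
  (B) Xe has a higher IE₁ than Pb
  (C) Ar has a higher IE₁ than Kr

The general trend: IE₁ increases across a period and decreases down a group.
(A) As (period 4, group 15) vs Se (period 4, group 16): the stated order contradicts the simple trend.
(B) Xe (period 5, group 18) vs Pb (period 6, group 14): the stated order agrees with the simple trend.
(C) Ar (period 3, group 18) vs Kr (period 4, group 18): the stated order agrees with the simple trend.
The exception is (A): Se (4p⁴) ionizes more easily than half-filled As (4p³).

(A)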